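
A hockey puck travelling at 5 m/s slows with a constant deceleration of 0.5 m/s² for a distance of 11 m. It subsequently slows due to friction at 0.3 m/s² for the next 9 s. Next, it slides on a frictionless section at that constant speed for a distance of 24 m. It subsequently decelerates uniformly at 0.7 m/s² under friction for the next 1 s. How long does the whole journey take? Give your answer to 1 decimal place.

Phase 1 (decelerating): v₀ = 5.00 m/s, a = -0.5 m/s².
v² = v₀² + 2aΔx = 5.00² + 2·-0.5·11 = 14.0 → v = 3.74 m/s
t = (v − v₀)/a = (3.74 − 5.00)/-0.5 = 2.52 s

Phase 2 (decelerating): v₀ = 3.74 m/s, a = -0.3 m/s².
v = v₀ + at = 3.74 + (-0.3)(9) = 1.04 m/s
Δx = v₀t + ½at² = 3.74·9 + 0.5·-0.3·9² = 21.5 m

Phase 3 (constant speed): v₀ = 1.04 m/s, a = 0 m/s².
Constant speed: t = d/v = 24/1.04 = 23.0 s

Phase 4 (decelerating): v₀ = 1.04 m/s, a = -0.7 m/s².
v = v₀ + at = 1.04 + (-0.7)(1) = 0.342 m/s
Δx = v₀t + ½at² = 1.04·1 + 0.5·-0.7·1² = 0.692 m
Total time = 2.52 + 9.00 + 23.0 + 1.00 = 35.6 s

35.6 s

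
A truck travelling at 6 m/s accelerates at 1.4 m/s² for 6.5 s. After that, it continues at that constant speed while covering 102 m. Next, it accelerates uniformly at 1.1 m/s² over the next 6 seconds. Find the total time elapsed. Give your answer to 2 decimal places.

Phase 1 (accelerating): v₀ = 6.00 m/s, a = 1.4 m/s².
v = v₀ + at = 6.00 + (1.4)(6.5) = 15.1 m/s
Δx = v₀t + ½at² = 6.00·6.5 + 0.5·1.4·6.5² = 68.6 m

Phase 2 (constant speed): v₀ = 15.1 m/s, a = 0 m/s².
Constant speed: t = d/v = 102/15.1 = 6.75 s

Phase 3 (accelerating): v₀ = 15.1 m/s, a = 1.1 m/s².
v = v₀ + at = 15.1 + (1.1)(6) = 21.7 m/s
Δx = v₀t + ½at² = 15.1·6 + 0.5·1.1·6² = 110 m
Total time = 6.50 + 6.75 + 6.00 = 19.3 s

19.25 s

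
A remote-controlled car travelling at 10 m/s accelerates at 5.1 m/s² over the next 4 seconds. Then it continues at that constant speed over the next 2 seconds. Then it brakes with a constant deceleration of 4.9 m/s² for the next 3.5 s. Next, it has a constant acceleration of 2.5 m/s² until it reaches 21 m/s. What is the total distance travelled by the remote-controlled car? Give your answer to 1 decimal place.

Phase 1 (accelerating): v₀ = 10.0 m/s, a = 5.1 m/s².
v = v₀ + at = 10.0 + (5.1)(4) = 30.4 m/s
Δx = v₀t + ½at² = 10.0·4 + 0.5·5.1·4² = 80.8 m

Phase 2 (constant speed): v₀ = 30.4 m/s, a = 0 m/s².
v = v₀ + at = 30.4 + (0)(2) = 30.4 m/s
Δx = v₀t + ½at² = 30.4·2 + 0.5·0·2² = 60.8 m

Phase 3 (decelerating): v₀ = 30.4 m/s, a = -4.9 m/s².
v = v₀ + at = 30.4 + (-4.9)(3.5) = 13.2 m/s
Δx = v₀t + ½at² = 30.4·3.5 + 0.5·-4.9·3.5² = 76.4 m

Phase 4 (accelerating): v₀ = 13.2 m/s, a = 2.5 m/s².
v = v₀ + at → t = (21 − 13.2) / 2.5 = 3.10 s
v² = v₀² + 2aΔx → Δx = (21² − 13.2²)/(2·2.5) = 53.1 m
Total distance = 80.8 + 60.8 + 76.4 + 53.1 = 271 m

271.1 m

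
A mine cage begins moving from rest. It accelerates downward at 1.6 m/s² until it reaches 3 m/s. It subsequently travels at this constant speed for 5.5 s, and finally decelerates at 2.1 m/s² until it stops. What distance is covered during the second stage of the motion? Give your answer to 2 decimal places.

Phase 1 (accelerating): v₀ = 0 m/s, a = 1.6 m/s².
v = v₀ + at → t = (3 − 0) / 1.6 = 1.88 s
v² = v₀² + 2aΔx → Δx = (3² − 0²)/(2·1.6) = 2.81 m

Phase 2 (constant speed): v₀ = 3.00 m/s, a = 0 m/s².
v = v₀ + at = 3.00 + (0)(5.5) = 3.00 m/s
Δx = v₀t + ½at² = 3.00·5.5 + 0.5·0·5.5² = 16.5 m
Distance in phase 2 = 16.5 m

16.50 m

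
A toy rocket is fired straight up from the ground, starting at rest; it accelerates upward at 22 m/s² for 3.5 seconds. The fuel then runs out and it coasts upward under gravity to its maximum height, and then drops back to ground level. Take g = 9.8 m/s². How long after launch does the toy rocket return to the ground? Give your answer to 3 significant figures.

Phase 1 (powered ascent): v₀ = 0 m/s, a = 22 m/s².
v = v₀ + at = 0 + (22)(3.5) = 77.0 m/s
Δx = v₀t + ½at² = 0·3.5 + 0.5·22·3.5² = 135 m

Phase 2 (coasting upward): v₀ = 77.0 m/s, a = -9.8 m/s².
v = v₀ + at → t = (0 − 77.0) / -9.8 = 7.86 s
v² = v₀² + 2aΔx → Δx = (0² − 77.0²)/(2·-9.8) = 302 m

Phase 3 (free fall): v₀ = 0 m/s, a = -9.8 m/s².
Falls 437 m from rest: t = √(2·437/9.8) = 9.45 s; v = g·t = 92.6 m/s.
Total time = 3.50 + 7.86 + 9.45 = 20.8 s

20.8 s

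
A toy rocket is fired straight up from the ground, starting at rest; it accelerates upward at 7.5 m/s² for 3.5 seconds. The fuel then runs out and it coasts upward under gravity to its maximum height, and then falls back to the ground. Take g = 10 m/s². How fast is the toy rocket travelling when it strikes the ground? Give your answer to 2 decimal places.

40.10 m/s

Phase 1 (powered ascent): v₀ = 0 m/s, a = 7.5 m/s².
v = v₀ + at = 0 + (7.5)(3.5) = 26.2 m/s
Δx = v₀t + ½at² = 0·3.5 + 0.5·7.5·3.5² = 45.9 m

Phase 2 (coasting upward): v₀ = 26.2 m/s, a = -10 m/s².
v = v₀ + at → t = (0 − 26.2) / -10 = 2.62 s
v² = v₀² + 2aΔx → Δx = (0² − 26.2²)/(2·-10) = 34.5 m

Phase 3 (free fall): v₀ = 0 m/s, a = -10 m/s².
Falls 80.4 m from rest: t = √(2·80.4/10) = 4.01 s; v = g·t = 40.1 m/s.
Impact speed = 40.1 m/s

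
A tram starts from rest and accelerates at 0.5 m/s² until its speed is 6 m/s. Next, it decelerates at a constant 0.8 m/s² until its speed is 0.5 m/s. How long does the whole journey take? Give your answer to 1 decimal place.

18.9 s

Phase 1 (accelerating): v₀ = 0 m/s, a = 0.5 m/s².
v = v₀ + at → t = (6 − 0) / 0.5 = 12.0 s
v² = v₀² + 2aΔx → Δx = (6² − 0²)/(2·0.5) = 36.0 m

Phase 2 (decelerating): v₀ = 6.00 m/s, a = -0.8 m/s².
v = v₀ + at → t = (0.5 − 6.00) / -0.8 = 6.88 s
v² = v₀² + 2aΔx → Δx = (0.5² − 6.00²)/(2·-0.8) = 22.3 m
Total time = 12.0 + 6.88 = 18.9 s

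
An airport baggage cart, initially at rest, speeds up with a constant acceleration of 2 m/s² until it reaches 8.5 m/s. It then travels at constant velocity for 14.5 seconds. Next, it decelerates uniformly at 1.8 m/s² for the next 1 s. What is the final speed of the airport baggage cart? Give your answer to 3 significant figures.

Phase 1 (accelerating): v₀ = 0 m/s, a = 2 m/s².
v = v₀ + at → t = (8.5 − 0) / 2 = 4.25 s
v² = v₀² + 2aΔx → Δx = (8.5² − 0²)/(2·2) = 18.1 m

Phase 2 (constant speed): v₀ = 8.50 m/s, a = 0 m/s².
v = v₀ + at = 8.50 + (0)(14.5) = 8.50 m/s
Δx = v₀t + ½at² = 8.50·14.5 + 0.5·0·14.5² = 123 m

Phase 3 (decelerating): v₀ = 8.50 m/s, a = -1.8 m/s².
v = v₀ + at = 8.50 + (-1.8)(1) = 6.70 m/s
Δx = v₀t + ½at² = 8.50·1 + 0.5·-1.8·1² = 7.60 m
Final speed = 6.70 m/s

6.70 m/s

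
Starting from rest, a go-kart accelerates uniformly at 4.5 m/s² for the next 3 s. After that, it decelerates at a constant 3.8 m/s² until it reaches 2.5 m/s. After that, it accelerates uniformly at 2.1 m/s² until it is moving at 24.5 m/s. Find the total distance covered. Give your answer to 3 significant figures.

Phase 1 (accelerating): v₀ = 0 m/s, a = 4.5 m/s².
v = v₀ + at = 0 + (4.5)(3) = 13.5 m/s
Δx = v₀t + ½at² = 0·3 + 0.5·4.5·3² = 20.2 m

Phase 2 (decelerating): v₀ = 13.5 m/s, a = -3.8 m/s².
v = v₀ + at → t = (2.5 − 13.5) / -3.8 = 2.89 s
v² = v₀² + 2aΔx → Δx = (2.5² − 13.5²)/(2·-3.8) = 23.2 m

Phase 3 (accelerating): v₀ = 2.50 m/s, a = 2.1 m/s².
v = v₀ + at → t = (24.5 − 2.50) / 2.1 = 10.5 s
v² = v₀² + 2aΔx → Δx = (24.5² − 2.50²)/(2·2.1) = 141 m
Total distance = 20.2 + 23.2 + 141 = 185 m

185 m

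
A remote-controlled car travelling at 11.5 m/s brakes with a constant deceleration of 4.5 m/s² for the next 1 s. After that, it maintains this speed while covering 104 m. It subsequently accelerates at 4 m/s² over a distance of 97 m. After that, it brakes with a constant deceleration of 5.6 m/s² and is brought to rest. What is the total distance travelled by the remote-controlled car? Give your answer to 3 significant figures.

Phase 1 (decelerating): v₀ = 11.5 m/s, a = -4.5 m/s².
v = v₀ + at = 11.5 + (-4.5)(1) = 7.00 m/s
Δx = v₀t + ½at² = 11.5·1 + 0.5·-4.5·1² = 9.25 m

Phase 2 (constant speed): v₀ = 7.00 m/s, a = 0 m/s².
Constant speed: t = d/v = 104/7.00 = 14.9 s

Phase 3 (accelerating): v₀ = 7.00 m/s, a = 4 m/s².
v² = v₀² + 2aΔx = 7.00² + 2·4·97 = 825 → v = 28.7 m/s
t = (v − v₀)/a = (28.7 − 7.00)/4 = 5.43 s

Phase 4 (decelerating): v₀ = 28.7 m/s, a = -5.6 m/s².
v = v₀ + at → t = (0 − 28.7) / -5.6 = 5.13 s
v² = v₀² + 2aΔx → Δx = (0² − 28.7²)/(2·-5.6) = 73.7 m
Total distance = 9.25 + 104 + 97.0 + 73.7 = 284 m

284 m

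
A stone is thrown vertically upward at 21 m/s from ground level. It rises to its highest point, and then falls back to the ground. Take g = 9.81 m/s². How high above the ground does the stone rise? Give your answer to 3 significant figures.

22.5 m

Phase 1 (rising): v₀ = 21.0 m/s, a = -9.81 m/s².
v = v₀ + at → t = (0 − 21.0) / -9.81 = 2.14 s
v² = v₀² + 2aΔx → Δx = (0² − 21.0²)/(2·-9.81) = 22.5 m
Maximum height = 22.5 m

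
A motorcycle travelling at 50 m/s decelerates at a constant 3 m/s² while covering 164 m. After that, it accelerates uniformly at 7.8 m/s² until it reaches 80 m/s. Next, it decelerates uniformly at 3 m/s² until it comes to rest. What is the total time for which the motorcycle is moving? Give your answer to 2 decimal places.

Phase 1 (decelerating): v₀ = 50.0 m/s, a = -3 m/s².
v² = v₀² + 2aΔx = 50.0² + 2·-3·164 = 1520 → v = 38.9 m/s
t = (v − v₀)/a = (38.9 − 50.0)/-3 = 3.69 s

Phase 2 (accelerating): v₀ = 38.9 m/s, a = 7.8 m/s².
v = v₀ + at → t = (80 − 38.9) / 7.8 = 5.26 s
v² = v₀² + 2aΔx → Δx = (80² − 38.9²)/(2·7.8) = 313 m

Phase 3 (decelerating): v₀ = 80.0 m/s, a = -3 m/s².
v = v₀ + at → t = (0 − 80.0) / -3 = 26.7 s
v² = v₀² + 2aΔx → Δx = (0² − 80.0²)/(2·-3) = 1070 m
Total time = 3.69 + 5.26 + 26.7 = 35.6 s

35.62 s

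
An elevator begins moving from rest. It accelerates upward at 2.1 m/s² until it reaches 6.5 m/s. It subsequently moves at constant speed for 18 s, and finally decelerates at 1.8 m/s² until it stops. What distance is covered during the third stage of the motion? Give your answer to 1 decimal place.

11.7 m

Phase 1 (accelerating): v₀ = 0 m/s, a = 2.1 m/s².
v = v₀ + at → t = (6.5 − 0) / 2.1 = 3.10 s
v² = v₀² + 2aΔx → Δx = (6.5² − 0²)/(2·2.1) = 10.1 m

Phase 2 (constant speed): v₀ = 6.50 m/s, a = 0 m/s².
v = v₀ + at = 6.50 + (0)(18) = 6.50 m/s
Δx = v₀t + ½at² = 6.50·18 + 0.5·0·18² = 117 m

Phase 3 (decelerating): v₀ = 6.50 m/s, a = -1.8 m/s².
v = v₀ + at → t = (0 − 6.50) / -1.8 = 3.61 s
v² = v₀² + 2aΔx → Δx = (0² − 6.50²)/(2·-1.8) = 11.7 m
Distance in phase 3 = 11.7 m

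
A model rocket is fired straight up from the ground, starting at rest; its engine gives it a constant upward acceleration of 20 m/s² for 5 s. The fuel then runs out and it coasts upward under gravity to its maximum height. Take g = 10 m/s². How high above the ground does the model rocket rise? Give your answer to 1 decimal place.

Phase 1 (powered ascent): v₀ = 0 m/s, a = 20 m/s².
v = v₀ + at = 0 + (20)(5) = 100 m/s
Δx = v₀t + ½at² = 0·5 + 0.5·20·5² = 250 m

Phase 2 (coasting upward): v₀ = 100 m/s, a = -10 m/s².
v = v₀ + at → t = (0 − 100) / -10 = 10.0 s
v² = v₀² + 2aΔx → Δx = (0² − 100²)/(2·-10) = 500 m
Maximum height = 250 + 500 = 750 m

750.0 m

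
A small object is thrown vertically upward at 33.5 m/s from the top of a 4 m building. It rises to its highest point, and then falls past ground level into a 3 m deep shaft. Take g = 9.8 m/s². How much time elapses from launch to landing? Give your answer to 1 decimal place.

Phase 1 (rising): v₀ = 33.5 m/s, a = -9.8 m/s².
v = v₀ + at → t = (0 − 33.5) / -9.8 = 3.42 s
v² = v₀² + 2aΔx → Δx = (0² − 33.5²)/(2·-9.8) = 57.3 m

Phase 2 (falling): v₀ = 0 m/s, a = -9.8 m/s².
Falls 64.3 m from rest: t = √(2·64.3/9.8) = 3.62 s; v = g·t = 35.5 m/s.
Total time = 3.42 + 3.62 = 7.04 s

7.0 s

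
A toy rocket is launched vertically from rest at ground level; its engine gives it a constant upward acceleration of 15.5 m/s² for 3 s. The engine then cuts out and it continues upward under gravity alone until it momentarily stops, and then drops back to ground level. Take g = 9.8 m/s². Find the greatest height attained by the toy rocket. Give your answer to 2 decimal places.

Phase 1 (powered ascent): v₀ = 0 m/s, a = 15.5 m/s².
v = v₀ + at = 0 + (15.5)(3) = 46.5 m/s
Δx = v₀t + ½at² = 0·3 + 0.5·15.5·3² = 69.8 m

Phase 2 (coasting upward): v₀ = 46.5 m/s, a = -9.8 m/s².
v = v₀ + at → t = (0 − 46.5) / -9.8 = 4.74 s
v² = v₀² + 2aΔx → Δx = (0² − 46.5²)/(2·-9.8) = 110 m
Maximum height = 69.8 + 110 = 180 m

180.07 m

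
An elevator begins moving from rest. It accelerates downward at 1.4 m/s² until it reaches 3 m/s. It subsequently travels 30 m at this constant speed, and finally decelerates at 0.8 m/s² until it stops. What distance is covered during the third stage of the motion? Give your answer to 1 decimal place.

Phase 1 (accelerating): v₀ = 0 m/s, a = 1.4 m/s².
v = v₀ + at → t = (3 − 0) / 1.4 = 2.14 s
v² = v₀² + 2aΔx → Δx = (3² − 0²)/(2·1.4) = 3.21 m

Phase 2 (constant speed): v₀ = 3.00 m/s, a = 0 m/s².
Constant speed: t = d/v = 30/3.00 = 10.0 s

Phase 3 (decelerating): v₀ = 3.00 m/s, a = -0.8 m/s².
v = v₀ + at → t = (0 − 3.00) / -0.8 = 3.75 s
v² = v₀² + 2aΔx → Δx = (0² − 3.00²)/(2·-0.8) = 5.62 m
Distance in phase 3 = 5.62 m

5.6 m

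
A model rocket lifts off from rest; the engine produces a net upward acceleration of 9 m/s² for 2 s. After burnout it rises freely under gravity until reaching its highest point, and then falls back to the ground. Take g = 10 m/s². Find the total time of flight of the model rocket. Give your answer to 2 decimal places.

Phase 1 (powered ascent): v₀ = 0 m/s, a = 9 m/s².
v = v₀ + at = 0 + (9)(2) = 18.0 m/s
Δx = v₀t + ½at² = 0·2 + 0.5·9·2² = 18.0 m

Phase 2 (coasting upward): v₀ = 18.0 m/s, a = -10 m/s².
v = v₀ + at → t = (0 − 18.0) / -10 = 1.80 s
v² = v₀² + 2aΔx → Δx = (0² − 18.0²)/(2·-10) = 16.2 m

Phase 3 (free fall): v₀ = 0 m/s, a = -10 m/s².
Falls 34.2 m from rest: t = √(2·34.2/10) = 2.62 s; v = g·t = 26.2 m/s.
Total time = 2.00 + 1.80 + 2.62 = 6.42 s

6.42 s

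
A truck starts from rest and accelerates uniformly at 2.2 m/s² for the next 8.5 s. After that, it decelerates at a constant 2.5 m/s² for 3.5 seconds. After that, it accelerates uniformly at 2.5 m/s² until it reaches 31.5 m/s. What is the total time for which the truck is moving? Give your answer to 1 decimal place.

20.6 s

Phase 1 (accelerating): v₀ = 0 m/s, a = 2.2 m/s².
v = v₀ + at = 0 + (2.2)(8.5) = 18.7 m/s
Δx = v₀t + ½at² = 0·8.5 + 0.5·2.2·8.5² = 79.5 m

Phase 2 (decelerating): v₀ = 18.7 m/s, a = -2.5 m/s².
v = v₀ + at = 18.7 + (-2.5)(3.5) = 9.95 m/s
Δx = v₀t + ½at² = 18.7·3.5 + 0.5·-2.5·3.5² = 50.1 m

Phase 3 (accelerating): v₀ = 9.95 m/s, a = 2.5 m/s².
v = v₀ + at → t = (31.5 − 9.95) / 2.5 = 8.62 s
v² = v₀² + 2aΔx → Δx = (31.5² − 9.95²)/(2·2.5) = 179 m
Total time = 8.50 + 3.50 + 8.62 = 20.6 s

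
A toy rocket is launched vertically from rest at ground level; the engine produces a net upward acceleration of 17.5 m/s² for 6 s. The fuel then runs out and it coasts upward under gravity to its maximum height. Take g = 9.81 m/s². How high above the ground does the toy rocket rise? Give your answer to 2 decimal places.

Phase 1 (powered ascent): v₀ = 0 m/s, a = 17.5 m/s².
v = v₀ + at = 0 + (17.5)(6) = 105 m/s
Δx = v₀t + ½at² = 0·6 + 0.5·17.5·6² = 315 m

Phase 2 (coasting upward): v₀ = 105 m/s, a = -9.81 m/s².
v = v₀ + at → t = (0 − 105) / -9.81 = 10.7 s
v² = v₀² + 2aΔx → Δx = (0² − 105²)/(2·-9.81) = 562 m
Maximum height = 315 + 562 = 877 m

876.93 m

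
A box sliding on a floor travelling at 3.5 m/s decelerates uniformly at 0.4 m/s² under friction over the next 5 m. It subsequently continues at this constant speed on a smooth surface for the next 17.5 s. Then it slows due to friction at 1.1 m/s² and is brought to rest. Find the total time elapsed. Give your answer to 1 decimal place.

21.7 s

Phase 1 (decelerating): v₀ = 3.50 m/s, a = -0.4 m/s².
v² = v₀² + 2aΔx = 3.50² + 2·-0.4·5 = 8.25 → v = 2.87 m/s
t = (v − v₀)/a = (2.87 − 3.50)/-0.4 = 1.57 s

Phase 2 (constant speed): v₀ = 2.87 m/s, a = 0 m/s².
v = v₀ + at = 2.87 + (0)(17.5) = 2.87 m/s
Δx = v₀t + ½at² = 2.87·17.5 + 0.5·0·17.5² = 50.3 m

Phase 3 (decelerating): v₀ = 2.87 m/s, a = -1.1 m/s².
v = v₀ + at → t = (0 − 2.87) / -1.1 = 2.61 s
v² = v₀² + 2aΔx → Δx = (0² − 2.87²)/(2·-1.1) = 3.75 m
Total time = 1.57 + 17.5 + 2.61 = 21.7 s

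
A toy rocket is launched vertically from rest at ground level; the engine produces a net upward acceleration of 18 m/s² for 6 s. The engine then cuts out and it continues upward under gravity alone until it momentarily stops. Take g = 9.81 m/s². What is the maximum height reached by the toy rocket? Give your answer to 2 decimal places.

Phase 1 (powered ascent): v₀ = 0 m/s, a = 18 m/s².
v = v₀ + at = 0 + (18)(6) = 108 m/s
Δx = v₀t + ½at² = 0·6 + 0.5·18·6² = 324 m

Phase 2 (coasting upward): v₀ = 108 m/s, a = -9.81 m/s².
v = v₀ + at → t = (0 − 108) / -9.81 = 11.0 s
v² = v₀² + 2aΔx → Δx = (0² − 108²)/(2·-9.81) = 594 m
Maximum height = 324 + 594 = 918 m

918.50 m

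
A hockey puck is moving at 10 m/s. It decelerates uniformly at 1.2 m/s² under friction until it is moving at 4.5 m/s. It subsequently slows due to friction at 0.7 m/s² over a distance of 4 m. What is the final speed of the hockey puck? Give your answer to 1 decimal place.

Phase 1 (decelerating): v₀ = 10.0 m/s, a = -1.2 m/s².
v = v₀ + at → t = (4.5 − 10.0) / -1.2 = 4.58 s
v² = v₀² + 2aΔx → Δx = (4.5² − 10.0²)/(2·-1.2) = 33.2 m

Phase 2 (decelerating): v₀ = 4.50 m/s, a = -0.7 m/s².
v² = v₀² + 2aΔx = 4.50² + 2·-0.7·4 = 14.7 → v = 3.83 m/s
t = (v − v₀)/a = (3.83 − 4.50)/-0.7 = 0.961 s
Final speed = 3.83 m/s

3.8 m/s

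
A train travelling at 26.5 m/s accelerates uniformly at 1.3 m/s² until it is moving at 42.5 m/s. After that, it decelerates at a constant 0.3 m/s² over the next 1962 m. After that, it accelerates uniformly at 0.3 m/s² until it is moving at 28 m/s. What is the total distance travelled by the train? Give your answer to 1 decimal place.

Phase 1 (accelerating): v₀ = 26.5 m/s, a = 1.3 m/s².
v = v₀ + at → t = (42.5 − 26.5) / 1.3 = 12.3 s
v² = v₀² + 2aΔx → Δx = (42.5² − 26.5²)/(2·1.3) = 425 m

Phase 2 (decelerating): v₀ = 42.5 m/s, a = -0.3 m/s².
v² = v₀² + 2aΔx = 42.5² + 2·-0.3·1962 = 629 → v = 25.1 m/s
t = (v − v₀)/a = (25.1 − 42.5)/-0.3 = 58.1 s

Phase 3 (accelerating): v₀ = 25.1 m/s, a = 0.3 m/s².
v = v₀ + at → t = (28 − 25.1) / 0.3 = 9.73 s
v² = v₀² + 2aΔx → Δx = (28² − 25.1²)/(2·0.3) = 258 m
Total distance = 425 + 1960 + 258 = 2640 m

2644.9 m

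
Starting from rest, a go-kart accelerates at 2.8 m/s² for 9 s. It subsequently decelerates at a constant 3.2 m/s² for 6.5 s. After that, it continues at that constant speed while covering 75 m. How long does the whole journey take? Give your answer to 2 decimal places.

Phase 1 (accelerating): v₀ = 0 m/s, a = 2.8 m/s².
v = v₀ + at = 0 + (2.8)(9) = 25.2 m/s
Δx = v₀t + ½at² = 0·9 + 0.5·2.8·9² = 113 m

Phase 2 (decelerating): v₀ = 25.2 m/s, a = -3.2 m/s².
v = v₀ + at = 25.2 + (-3.2)(6.5) = 4.40 m/s
Δx = v₀t + ½at² = 25.2·6.5 + 0.5·-3.2·6.5² = 96.2 m

Phase 3 (constant speed): v₀ = 4.40 m/s, a = 0 m/s².
Constant speed: t = d/v = 75/4.40 = 17.0 s
Total time = 9.00 + 6.50 + 17.0 = 32.5 s

32.55 s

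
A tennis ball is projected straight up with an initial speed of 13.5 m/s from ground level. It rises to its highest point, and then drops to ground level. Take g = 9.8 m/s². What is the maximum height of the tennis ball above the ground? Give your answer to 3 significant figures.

9.30 m

Phase 1 (rising): v₀ = 13.5 m/s, a = -9.8 m/s².
v = v₀ + at → t = (0 − 13.5) / -9.8 = 1.38 s
v² = v₀² + 2aΔx → Δx = (0² − 13.5²)/(2·-9.8) = 9.30 m
Maximum height = 9.30 m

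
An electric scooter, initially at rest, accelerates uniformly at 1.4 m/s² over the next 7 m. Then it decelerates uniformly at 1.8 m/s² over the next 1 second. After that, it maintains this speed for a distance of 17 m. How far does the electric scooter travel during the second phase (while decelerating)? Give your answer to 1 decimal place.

Phase 1 (accelerating): v₀ = 0 m/s, a = 1.4 m/s².
v² = v₀² + 2aΔx = 0² + 2·1.4·7 = 19.6 → v = 4.43 m/s
t = (v − v₀)/a = (4.43 − 0)/1.4 = 3.16 s

Phase 2 (decelerating): v₀ = 4.43 m/s, a = -1.8 m/s².
v = v₀ + at = 4.43 + (-1.8)(1) = 2.63 m/s
Δx = v₀t + ½at² = 4.43·1 + 0.5·-1.8·1² = 3.53 m
Distance in phase 2 = 3.53 m

3.5 m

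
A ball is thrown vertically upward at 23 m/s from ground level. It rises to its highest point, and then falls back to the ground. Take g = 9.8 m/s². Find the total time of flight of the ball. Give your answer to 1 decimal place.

4.7 s

Phase 1 (rising): v₀ = 23.0 m/s, a = -9.8 m/s².
v = v₀ + at → t = (0 − 23.0) / -9.8 = 2.35 s
v² = v₀² + 2aΔx → Δx = (0² − 23.0²)/(2·-9.8) = 27.0 m

Phase 2 (falling): v₀ = 0 m/s, a = -9.8 m/s².
Falls 27.0 m from rest: t = √(2·27.0/9.8) = 2.35 s; v = g·t = 23.0 m/s.
Total time = 2.35 + 2.35 = 4.69 s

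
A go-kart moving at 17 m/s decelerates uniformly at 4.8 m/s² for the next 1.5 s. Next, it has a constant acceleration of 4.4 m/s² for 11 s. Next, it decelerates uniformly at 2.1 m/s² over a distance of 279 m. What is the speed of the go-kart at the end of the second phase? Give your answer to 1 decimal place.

Phase 1 (decelerating): v₀ = 17.0 m/s, a = -4.8 m/s².
v = v₀ + at = 17.0 + (-4.8)(1.5) = 9.80 m/s
Δx = v₀t + ½at² = 17.0·1.5 + 0.5·-4.8·1.5² = 20.1 m

Phase 2 (accelerating): v₀ = 9.80 m/s, a = 4.4 m/s².
v = v₀ + at = 9.80 + (4.4)(11) = 58.2 m/s
Δx = v₀t + ½at² = 9.80·11 + 0.5·4.4·11² = 374 m
Speed at end of phase 2 = 58.2 m/s

58.2 m/s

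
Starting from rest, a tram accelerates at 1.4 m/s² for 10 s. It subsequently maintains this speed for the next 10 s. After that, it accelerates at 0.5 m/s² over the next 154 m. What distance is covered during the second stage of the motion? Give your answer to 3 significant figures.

Phase 1 (accelerating): v₀ = 0 m/s, a = 1.4 m/s².
v = v₀ + at = 0 + (1.4)(10) = 14.0 m/s
Δx = v₀t + ½at² = 0·10 + 0.5·1.4·10² = 70.0 m

Phase 2 (constant speed): v₀ = 14.0 m/s, a = 0 m/s².
v = v₀ + at = 14.0 + (0)(10) = 14.0 m/s
Δx = v₀t + ½at² = 14.0·10 + 0.5·0·10² = 140 m
Distance in phase 2 = 140 m

140 m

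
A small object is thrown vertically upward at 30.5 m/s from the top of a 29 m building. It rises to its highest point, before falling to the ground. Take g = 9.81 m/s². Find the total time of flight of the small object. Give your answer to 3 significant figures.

Phase 1 (rising): v₀ = 30.5 m/s, a = -9.81 m/s².
v = v₀ + at → t = (0 − 30.5) / -9.81 = 3.11 s
v² = v₀² + 2aΔx → Δx = (0² − 30.5²)/(2·-9.81) = 47.4 m

Phase 2 (falling): v₀ = 0 m/s, a = -9.81 m/s².
Falls 76.4 m from rest: t = √(2·76.4/9.81) = 3.95 s; v = g·t = 38.7 m/s.
Total time = 3.11 + 3.95 = 7.06 s

7.06 s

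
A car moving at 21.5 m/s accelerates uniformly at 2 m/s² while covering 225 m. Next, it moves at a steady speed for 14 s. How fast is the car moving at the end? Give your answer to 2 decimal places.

Phase 1 (accelerating): v₀ = 21.5 m/s, a = 2 m/s².
v² = v₀² + 2aΔx = 21.5² + 2·2·225 = 1360 → v = 36.9 m/s
t = (v − v₀)/a = (36.9 − 21.5)/2 = 7.70 s

Phase 2 (constant speed): v₀ = 36.9 m/s, a = 0 m/s².
v = v₀ + at = 36.9 + (0)(14) = 36.9 m/s
Δx = v₀t + ½at² = 36.9·14 + 0.5·0·14² = 517 m
Final speed = 36.9 m/s

36.91 m/s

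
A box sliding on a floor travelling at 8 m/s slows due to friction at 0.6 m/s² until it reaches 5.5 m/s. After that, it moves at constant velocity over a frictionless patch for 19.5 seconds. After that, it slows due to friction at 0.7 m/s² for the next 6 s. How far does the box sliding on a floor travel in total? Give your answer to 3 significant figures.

Phase 1 (decelerating): v₀ = 8.00 m/s, a = -0.6 m/s².
v = v₀ + at → t = (5.5 − 8.00) / -0.6 = 4.17 s
v² = v₀² + 2aΔx → Δx = (5.5² − 8.00²)/(2·-0.6) = 28.1 m

Phase 2 (constant speed): v₀ = 5.50 m/s, a = 0 m/s².
v = v₀ + at = 5.50 + (0)(19.5) = 5.50 m/s
Δx = v₀t + ½at² = 5.50·19.5 + 0.5·0·19.5² = 107 m

Phase 3 (decelerating): v₀ = 5.50 m/s, a = -0.7 m/s².
v = v₀ + at = 5.50 + (-0.7)(6) = 1.30 m/s
Δx = v₀t + ½at² = 5.50·6 + 0.5·-0.7·6² = 20.4 m
Total distance = 28.1 + 107 + 20.4 = 156 m

156 m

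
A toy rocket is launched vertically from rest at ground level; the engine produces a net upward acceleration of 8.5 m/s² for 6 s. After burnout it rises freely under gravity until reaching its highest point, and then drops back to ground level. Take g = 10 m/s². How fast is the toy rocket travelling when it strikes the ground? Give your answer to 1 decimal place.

Phase 1 (powered ascent): v₀ = 0 m/s, a = 8.5 m/s².
v = v₀ + at = 0 + (8.5)(6) = 51.0 m/s
Δx = v₀t + ½at² = 0·6 + 0.5·8.5·6² = 153 m

Phase 2 (coasting upward): v₀ = 51.0 m/s, a = -10 m/s².
v = v₀ + at → t = (0 − 51.0) / -10 = 5.10 s
v² = v₀² + 2aΔx → Δx = (0² − 51.0²)/(2·-10) = 130 m

Phase 3 (free fall): v₀ = 0 m/s, a = -10 m/s².
Falls 283 m from rest: t = √(2·283/10) = 7.52 s; v = g·t = 75.2 m/s.
Impact speed = 75.2 m/s

75.2 m/s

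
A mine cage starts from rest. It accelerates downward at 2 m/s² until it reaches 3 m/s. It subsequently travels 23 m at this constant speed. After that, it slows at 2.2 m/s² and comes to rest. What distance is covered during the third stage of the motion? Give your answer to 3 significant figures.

2.05 m

Phase 1 (accelerating): v₀ = 0 m/s, a = 2 m/s².
v = v₀ + at → t = (3 − 0) / 2 = 1.50 s
v² = v₀² + 2aΔx → Δx = (3² − 0²)/(2·2) = 2.25 m

Phase 2 (constant speed): v₀ = 3.00 m/s, a = 0 m/s².
Constant speed: t = d/v = 23/3.00 = 7.67 s

Phase 3 (decelerating): v₀ = 3.00 m/s, a = -2.2 m/s².
v = v₀ + at → t = (0 − 3.00) / -2.2 = 1.36 s
v² = v₀² + 2aΔx → Δx = (0² − 3.00²)/(2·-2.2) = 2.05 m
Distance in phase 3 = 2.05 m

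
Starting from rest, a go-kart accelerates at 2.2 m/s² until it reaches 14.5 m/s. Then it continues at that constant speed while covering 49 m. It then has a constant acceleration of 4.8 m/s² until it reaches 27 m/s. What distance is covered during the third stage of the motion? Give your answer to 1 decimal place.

Phase 1 (accelerating): v₀ = 0 m/s, a = 2.2 m/s².
v = v₀ + at → t = (14.5 − 0) / 2.2 = 6.59 s
v² = v₀² + 2aΔx → Δx = (14.5² − 0²)/(2·2.2) = 47.8 m

Phase 2 (constant speed): v₀ = 14.5 m/s, a = 0 m/s².
Constant speed: t = d/v = 49/14.5 = 3.38 s

Phase 3 (accelerating): v₀ = 14.5 m/s, a = 4.8 m/s².
v = v₀ + at → t = (27 − 14.5) / 4.8 = 2.60 s
v² = v₀² + 2aΔx → Δx = (27² − 14.5²)/(2·4.8) = 54.0 m
Distance in phase 3 = 54.0 m

54.0 m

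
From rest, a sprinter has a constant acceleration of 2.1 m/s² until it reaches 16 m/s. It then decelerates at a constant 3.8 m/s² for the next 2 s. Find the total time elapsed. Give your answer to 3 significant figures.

Phase 1 (accelerating): v₀ = 0 m/s, a = 2.1 m/s².
v = v₀ + at → t = (16 − 0) / 2.1 = 7.62 s
v² = v₀² + 2aΔx → Δx = (16² − 0²)/(2·2.1) = 61.0 m

Phase 2 (decelerating): v₀ = 16.0 m/s, a = -3.8 m/s².
v = v₀ + at = 16.0 + (-3.8)(2) = 8.40 m/s
Δx = v₀t + ½at² = 16.0·2 + 0.5·-3.8·2² = 24.4 m
Total time = 7.62 + 2.00 = 9.62 s

9.62 s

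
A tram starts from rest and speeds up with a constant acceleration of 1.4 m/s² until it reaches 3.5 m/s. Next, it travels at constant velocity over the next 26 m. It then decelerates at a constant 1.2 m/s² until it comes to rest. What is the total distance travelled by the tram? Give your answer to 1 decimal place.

35.5 m

Phase 1 (accelerating): v₀ = 0 m/s, a = 1.4 m/s².
v = v₀ + at → t = (3.5 − 0) / 1.4 = 2.50 s
v² = v₀² + 2aΔx → Δx = (3.5² − 0²)/(2·1.4) = 4.38 m

Phase 2 (constant speed): v₀ = 3.50 m/s, a = 0 m/s².
Constant speed: t = d/v = 26/3.50 = 7.43 s

Phase 3 (decelerating): v₀ = 3.50 m/s, a = -1.2 m/s².
v = v₀ + at → t = (0 − 3.50) / -1.2 = 2.92 s
v² = v₀² + 2aΔx → Δx = (0² − 3.50²)/(2·-1.2) = 5.10 m
Total distance = 4.38 + 26.0 + 5.10 = 35.5 m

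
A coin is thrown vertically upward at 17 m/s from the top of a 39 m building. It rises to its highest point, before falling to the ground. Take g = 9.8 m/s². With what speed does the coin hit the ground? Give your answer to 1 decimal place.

Phase 1 (rising): v₀ = 17.0 m/s, a = -9.8 m/s².
v = v₀ + at → t = (0 − 17.0) / -9.8 = 1.73 s
v² = v₀² + 2aΔx → Δx = (0² − 17.0²)/(2·-9.8) = 14.7 m

Phase 2 (falling): v₀ = 0 m/s, a = -9.8 m/s².
Falls 53.7 m from rest: t = √(2·53.7/9.8) = 3.31 s; v = g·t = 32.5 m/s.
Final speed = 32.5 m/s

32.5 m/s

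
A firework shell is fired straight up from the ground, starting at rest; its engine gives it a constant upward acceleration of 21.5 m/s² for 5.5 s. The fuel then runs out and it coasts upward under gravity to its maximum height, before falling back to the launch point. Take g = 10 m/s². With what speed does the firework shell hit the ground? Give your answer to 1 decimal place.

Phase 1 (powered ascent): v₀ = 0 m/s, a = 21.5 m/s².
v = v₀ + at = 0 + (21.5)(5.5) = 118 m/s
Δx = v₀t + ½at² = 0·5.5 + 0.5·21.5·5.5² = 325 m

Phase 2 (coasting upward): v₀ = 118 m/s, a = -10 m/s².
v = v₀ + at → t = (0 − 118) / -10 = 11.8 s
v² = v₀² + 2aΔx → Δx = (0² − 118²)/(2·-10) = 699 m

Phase 3 (free fall): v₀ = 0 m/s, a = -10 m/s².
Falls 1020 m from rest: t = √(2·1020/10) = 14.3 s; v = g·t = 143 m/s.
Impact speed = 143 m/s

143.1 m/s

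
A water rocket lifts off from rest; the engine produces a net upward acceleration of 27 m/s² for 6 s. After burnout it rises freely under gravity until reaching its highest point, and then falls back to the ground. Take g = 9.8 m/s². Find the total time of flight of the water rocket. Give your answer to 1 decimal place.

Phase 1 (powered ascent): v₀ = 0 m/s, a = 27 m/s².
v = v₀ + at = 0 + (27)(6) = 162 m/s
Δx = v₀t + ½at² = 0·6 + 0.5·27·6² = 486 m

Phase 2 (coasting upward): v₀ = 162 m/s, a = -9.8 m/s².
v = v₀ + at → t = (0 − 162) / -9.8 = 16.5 s
v² = v₀² + 2aΔx → Δx = (0² − 162²)/(2·-9.8) = 1340 m

Phase 3 (free fall): v₀ = 0 m/s, a = -9.8 m/s².
Falls 1820 m from rest: t = √(2·1820/9.8) = 19.3 s; v = g·t = 189 m/s.
Total time = 6.00 + 16.5 + 19.3 = 41.8 s

41.8 s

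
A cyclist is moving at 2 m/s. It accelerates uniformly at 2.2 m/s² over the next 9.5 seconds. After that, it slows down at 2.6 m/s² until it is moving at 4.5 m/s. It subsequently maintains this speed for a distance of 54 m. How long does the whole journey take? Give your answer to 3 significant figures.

Phase 1 (accelerating): v₀ = 2.00 m/s, a = 2.2 m/s².
v = v₀ + at = 2.00 + (2.2)(9.5) = 22.9 m/s
Δx = v₀t + ½at² = 2.00·9.5 + 0.5·2.2·9.5² = 118 m

Phase 2 (decelerating): v₀ = 22.9 m/s, a = -2.6 m/s².
v = v₀ + at → t = (4.5 − 22.9) / -2.6 = 7.08 s
v² = v₀² + 2aΔx → Δx = (4.5² − 22.9²)/(2·-2.6) = 97.0 m

Phase 3 (constant speed): v₀ = 4.50 m/s, a = 0 m/s².
Constant speed: t = d/v = 54/4.50 = 12.0 s
Total time = 9.50 + 7.08 + 12.0 = 28.6 s

28.6 s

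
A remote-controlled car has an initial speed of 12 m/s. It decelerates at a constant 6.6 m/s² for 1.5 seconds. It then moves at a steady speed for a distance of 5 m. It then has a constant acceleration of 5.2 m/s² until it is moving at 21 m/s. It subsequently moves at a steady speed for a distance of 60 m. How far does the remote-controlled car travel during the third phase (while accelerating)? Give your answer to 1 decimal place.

42.0 m

Phase 1 (decelerating): v₀ = 12.0 m/s, a = -6.6 m/s².
v = v₀ + at = 12.0 + (-6.6)(1.5) = 2.10 m/s
Δx = v₀t + ½at² = 12.0·1.5 + 0.5·-6.6·1.5² = 10.6 m

Phase 2 (constant speed): v₀ = 2.10 m/s, a = 0 m/s².
Constant speed: t = d/v = 5/2.10 = 2.38 s

Phase 3 (accelerating): v₀ = 2.10 m/s, a = 5.2 m/s².
v = v₀ + at → t = (21 − 2.10) / 5.2 = 3.63 s
v² = v₀² + 2aΔx → Δx = (21² − 2.10²)/(2·5.2) = 42.0 m
Distance in phase 3 = 42.0 m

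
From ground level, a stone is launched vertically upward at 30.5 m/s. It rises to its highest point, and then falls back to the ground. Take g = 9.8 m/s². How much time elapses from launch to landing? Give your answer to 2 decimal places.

6.22 s

Phase 1 (rising): v₀ = 30.5 m/s, a = -9.8 m/s².
v = v₀ + at → t = (0 − 30.5) / -9.8 = 3.11 s
v² = v₀² + 2aΔx → Δx = (0² − 30.5²)/(2·-9.8) = 47.5 m

Phase 2 (falling): v₀ = 0 m/s, a = -9.8 m/s².
Falls 47.5 m from rest: t = √(2·47.5/9.8) = 3.11 s; v = g·t = 30.5 m/s.
Total time = 3.11 + 3.11 = 6.22 s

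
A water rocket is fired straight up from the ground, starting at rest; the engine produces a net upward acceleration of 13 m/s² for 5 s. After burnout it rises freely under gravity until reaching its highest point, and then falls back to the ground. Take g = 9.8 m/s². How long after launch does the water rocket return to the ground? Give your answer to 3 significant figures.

20.4 s

Phase 1 (powered ascent): v₀ = 0 m/s, a = 13 m/s².
v = v₀ + at = 0 + (13)(5) = 65.0 m/s
Δx = v₀t + ½at² = 0·5 + 0.5·13·5² = 162 m

Phase 2 (coasting upward): v₀ = 65.0 m/s, a = -9.8 m/s².
v = v₀ + at → t = (0 − 65.0) / -9.8 = 6.63 s
v² = v₀² + 2aΔx → Δx = (0² − 65.0²)/(2·-9.8) = 216 m

Phase 3 (free fall): v₀ = 0 m/s, a = -9.8 m/s².
Falls 378 m from rest: t = √(2·378/9.8) = 8.78 s; v = g·t = 86.1 m/s.
Total time = 5.00 + 6.63 + 8.78 = 20.4 s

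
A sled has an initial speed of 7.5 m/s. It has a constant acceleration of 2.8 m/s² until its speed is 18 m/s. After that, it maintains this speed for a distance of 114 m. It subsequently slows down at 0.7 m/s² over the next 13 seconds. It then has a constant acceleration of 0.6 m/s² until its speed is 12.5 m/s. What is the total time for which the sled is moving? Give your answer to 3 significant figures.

29.1 s

Phase 1 (accelerating): v₀ = 7.50 m/s, a = 2.8 m/s².
v = v₀ + at → t = (18 − 7.50) / 2.8 = 3.75 s
v² = v₀² + 2aΔx → Δx = (18² − 7.50²)/(2·2.8) = 47.8 m

Phase 2 (constant speed): v₀ = 18.0 m/s, a = 0 m/s².
Constant speed: t = d/v = 114/18.0 = 6.33 s

Phase 3 (decelerating): v₀ = 18.0 m/s, a = -0.7 m/s².
v = v₀ + at = 18.0 + (-0.7)(13) = 8.90 m/s
Δx = v₀t + ½at² = 18.0·13 + 0.5·-0.7·13² = 175 m

Phase 4 (accelerating): v₀ = 8.90 m/s, a = 0.6 m/s².
v = v₀ + at → t = (12.5 − 8.90) / 0.6 = 6.00 s
v² = v₀² + 2aΔx → Δx = (12.5² − 8.90²)/(2·0.6) = 64.2 m
Total time = 3.75 + 6.33 + 13.0 + 6.00 = 29.1 s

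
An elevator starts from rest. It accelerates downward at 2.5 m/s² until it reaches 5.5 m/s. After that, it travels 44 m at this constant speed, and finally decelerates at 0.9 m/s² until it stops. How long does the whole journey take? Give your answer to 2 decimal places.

16.31 s

Phase 1 (accelerating): v₀ = 0 m/s, a = 2.5 m/s².
v = v₀ + at → t = (5.5 − 0) / 2.5 = 2.20 s
v² = v₀² + 2aΔx → Δx = (5.5² − 0²)/(2·2.5) = 6.05 m

Phase 2 (constant speed): v₀ = 5.50 m/s, a = 0 m/s².
Constant speed: t = d/v = 44/5.50 = 8.00 s

Phase 3 (decelerating): v₀ = 5.50 m/s, a = -0.9 m/s².
v = v₀ + at → t = (0 − 5.50) / -0.9 = 6.11 s
v² = v₀² + 2aΔx → Δx = (0² − 5.50²)/(2·-0.9) = 16.8 m
Total time = 2.20 + 8.00 + 6.11 = 16.3 s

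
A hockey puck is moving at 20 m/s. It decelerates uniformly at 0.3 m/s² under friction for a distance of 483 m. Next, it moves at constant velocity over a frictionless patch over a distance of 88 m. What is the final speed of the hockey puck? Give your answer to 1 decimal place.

10.5 m/s

Phase 1 (decelerating): v₀ = 20.0 m/s, a = -0.3 m/s².
v² = v₀² + 2aΔx = 20.0² + 2·-0.3·483 = 110 → v = 10.5 m/s
t = (v − v₀)/a = (10.5 − 20.0)/-0.3 = 31.7 s

Phase 2 (constant speed): v₀ = 10.5 m/s, a = 0 m/s².
Constant speed: t = d/v = 88/10.5 = 8.38 s
Final speed = 10.5 m/s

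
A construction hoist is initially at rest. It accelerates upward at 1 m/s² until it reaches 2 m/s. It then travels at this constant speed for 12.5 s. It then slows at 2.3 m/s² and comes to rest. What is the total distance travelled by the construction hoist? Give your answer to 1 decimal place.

27.9 m

Phase 1 (accelerating): v₀ = 0 m/s, a = 1 m/s².
v = v₀ + at → t = (2 − 0) / 1 = 2.00 s
v² = v₀² + 2aΔx → Δx = (2² − 0²)/(2·1) = 2.00 m

Phase 2 (constant speed): v₀ = 2.00 m/s, a = 0 m/s².
v = v₀ + at = 2.00 + (0)(12.5) = 2.00 m/s
Δx = v₀t + ½at² = 2.00·12.5 + 0.5·0·12.5² = 25.0 m

Phase 3 (decelerating): v₀ = 2.00 m/s, a = -2.3 m/s².
v = v₀ + at → t = (0 − 2.00) / -2.3 = 0.870 s
v² = v₀² + 2aΔx → Δx = (0² − 2.00²)/(2·-2.3) = 0.870 m
Total distance = 2.00 + 25.0 + 0.870 = 27.9 m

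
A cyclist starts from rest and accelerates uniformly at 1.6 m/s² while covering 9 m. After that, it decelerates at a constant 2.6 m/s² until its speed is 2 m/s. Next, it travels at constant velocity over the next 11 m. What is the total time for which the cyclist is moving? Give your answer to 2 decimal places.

Phase 1 (accelerating): v₀ = 0 m/s, a = 1.6 m/s².
v² = v₀² + 2aΔx = 0² + 2·1.6·9 = 28.8 → v = 5.37 m/s
t = (v − v₀)/a = (5.37 − 0)/1.6 = 3.35 s

Phase 2 (decelerating): v₀ = 5.37 m/s, a = -2.6 m/s².
v = v₀ + at → t = (2 − 5.37) / -2.6 = 1.29 s
v² = v₀² + 2aΔx → Δx = (2² − 5.37²)/(2·-2.6) = 4.77 m

Phase 3 (constant speed): v₀ = 2.00 m/s, a = 0 m/s².
Constant speed: t = d/v = 11/2.00 = 5.50 s
Total time = 3.35 + 1.29 + 5.50 = 10.1 s

10.15 s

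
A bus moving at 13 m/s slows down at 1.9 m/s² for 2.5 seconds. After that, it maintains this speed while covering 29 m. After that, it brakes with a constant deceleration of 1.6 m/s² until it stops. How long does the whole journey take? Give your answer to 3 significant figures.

11.2 s

Phase 1 (decelerating): v₀ = 13.0 m/s, a = -1.9 m/s².
v = v₀ + at = 13.0 + (-1.9)(2.5) = 8.25 m/s
Δx = v₀t + ½at² = 13.0·2.5 + 0.5·-1.9·2.5² = 26.6 m

Phase 2 (constant speed): v₀ = 8.25 m/s, a = 0 m/s².
Constant speed: t = d/v = 29/8.25 = 3.52 s

Phase 3 (decelerating): v₀ = 8.25 m/s, a = -1.6 m/s².
v = v₀ + at → t = (0 − 8.25) / -1.6 = 5.16 s
v² = v₀² + 2aΔx → Δx = (0² − 8.25²)/(2·-1.6) = 21.3 m
Total time = 2.50 + 3.52 + 5.16 = 11.2 s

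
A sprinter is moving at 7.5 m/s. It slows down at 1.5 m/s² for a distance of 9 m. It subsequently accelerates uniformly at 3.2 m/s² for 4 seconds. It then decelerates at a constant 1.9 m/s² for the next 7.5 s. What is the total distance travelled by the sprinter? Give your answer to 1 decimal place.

139.4 m

Phase 1 (decelerating): v₀ = 7.50 m/s, a = -1.5 m/s².
v² = v₀² + 2aΔx = 7.50² + 2·-1.5·9 = 29.2 → v = 5.41 m/s
t = (v − v₀)/a = (5.41 − 7.50)/-1.5 = 1.39 s

Phase 2 (accelerating): v₀ = 5.41 m/s, a = 3.2 m/s².
v = v₀ + at = 5.41 + (3.2)(4) = 18.2 m/s
Δx = v₀t + ½at² = 5.41·4 + 0.5·3.2·4² = 47.2 m

Phase 3 (decelerating): v₀ = 18.2 m/s, a = -1.9 m/s².
v = v₀ + at = 18.2 + (-1.9)(7.5) = 3.96 m/s
Δx = v₀t + ½at² = 18.2·7.5 + 0.5·-1.9·7.5² = 83.1 m
Total distance = 9.00 + 47.2 + 83.1 = 139 m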